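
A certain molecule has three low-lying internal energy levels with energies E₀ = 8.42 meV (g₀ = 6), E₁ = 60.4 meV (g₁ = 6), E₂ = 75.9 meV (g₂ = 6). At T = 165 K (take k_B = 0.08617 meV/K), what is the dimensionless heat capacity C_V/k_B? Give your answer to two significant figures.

0.51

k_BT = 0.08617 × 165 K = 14.22 meV.
Eᵢ/kT = 0.5921, 4.248, 5.338.
Z = Σ gᵢe^(−Eᵢ/kT) = 6·e^(−0.5921) + 6·e^(−4.248) + 6·e^(−5.338) = 3.319 + 0.08576 + 0.02883 = 3.434.
⟨E⟩ = 10.28 meV, ⟨E²⟩ = 208.0 meV².
C_V/k_B = (⟨E²⟩ − ⟨E⟩²)/(kT)² = (208.0 − 105.7)/202.2 = 0.51.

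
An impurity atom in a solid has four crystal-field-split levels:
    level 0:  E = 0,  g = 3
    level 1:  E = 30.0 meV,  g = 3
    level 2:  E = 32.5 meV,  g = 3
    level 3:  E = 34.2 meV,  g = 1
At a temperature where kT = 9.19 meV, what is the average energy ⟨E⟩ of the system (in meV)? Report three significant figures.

Eᵢ/kT = 0, 3.2644, 3.5365, 3.7214.
Z = Σ gᵢe^(−Eᵢ/kT) = 3·e^(−0) + 3·e^(−3.2644) + 3·e^(−3.5365) + 1·e^(−3.7214) = 3.0000 + 0.11466 + 0.087345 + 0.024200 = 3.2262.
⟨E⟩ = Σ Eᵢ gᵢe^(−Eᵢ/kT) / Z = (0·3.0000 + 30.0·0.11466 + 32.5·0.087345 + 34.2·0.024200) / 3.2262 = 2.20 meV.

2.20 meV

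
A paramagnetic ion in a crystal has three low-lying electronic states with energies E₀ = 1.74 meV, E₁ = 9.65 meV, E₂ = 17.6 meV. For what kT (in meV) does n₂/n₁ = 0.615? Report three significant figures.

16.4 meV

n₂/n₁ = exp[−(E₂−E₁)/kT] = 0.615.
⇒ (E₂−E₁)/kT = ln(1/0.615) = ln(1.6260) = 0.48612.
kT = 7.95 meV / 0.48612 = 16.4 meV.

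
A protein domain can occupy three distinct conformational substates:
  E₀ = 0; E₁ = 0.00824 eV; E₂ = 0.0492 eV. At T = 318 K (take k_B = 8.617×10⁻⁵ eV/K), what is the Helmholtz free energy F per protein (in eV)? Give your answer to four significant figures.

-0.01768 eV

k_BT = 8.617×10⁻⁵ × 318 K = 0.0274021 eV.
Eᵢ/kT = 0, 0.300707, 1.79548.
Z = Σ e^(−Eᵢ/kT) = e^(−0) + e^(−0.300707) + e^(−1.79548) = 1.00000 + 0.740295 + 0.166048 = 1.90634.
F = −kT ln Z = −0.0274021 × ln(1.90634) = −0.0274021 × 0.645185 = -0.01768 eV.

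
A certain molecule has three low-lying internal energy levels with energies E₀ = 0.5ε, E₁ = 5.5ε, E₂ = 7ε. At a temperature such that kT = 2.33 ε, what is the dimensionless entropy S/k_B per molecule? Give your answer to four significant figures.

Eᵢ/kT = 0.214592, 2.36052, 3.00429.
Z = Σ e^(−Eᵢ/kT) = e^(−0.214592) + e^(−2.36052) + e^(−3.00429) = 0.806871 + 0.0943711 + 0.0495739 = 0.950816.
⟨E⟩ = Σ EᵢPᵢ = 1.33516 ε.
S/k_B = ln Z + ⟨E⟩/kT = ln(0.950816) + 1.33516/2.33 = -0.0504347 + 0.573030 = 0.5226.

0.5226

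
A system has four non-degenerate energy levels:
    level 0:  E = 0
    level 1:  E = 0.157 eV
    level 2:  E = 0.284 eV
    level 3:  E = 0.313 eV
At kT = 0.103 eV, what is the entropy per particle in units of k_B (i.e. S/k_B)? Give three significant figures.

0.775

Eᵢ/kT = 0, 1.5243, 2.7573, 3.0388.
Z = Σ e^(−Eᵢ/kT) = e^(−0) + e^(−1.5243) + e^(−2.7573) + e^(−3.0388) = 1.0000 + 0.21777 + 0.063463 + 0.047892 = 1.3291.
⟨E⟩ = Σ EᵢPᵢ = 0.050563 eV.
S/k_B = ln Z + ⟨E⟩/kT = ln(1.3291) + 0.050563/0.103 = 0.28450 + 0.49090 = 0.775.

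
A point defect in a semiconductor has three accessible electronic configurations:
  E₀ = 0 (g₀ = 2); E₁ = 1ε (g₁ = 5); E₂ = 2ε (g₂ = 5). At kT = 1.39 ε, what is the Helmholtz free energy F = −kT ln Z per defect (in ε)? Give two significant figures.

Eᵢ/kT = 0, 0.7194, 1.439.
Z = Σ gᵢe^(−Eᵢ/kT) = 2·e^(−0) + 5·e^(−0.7194) + 5·e^(−1.439) = 2.000 + 2.435 + 1.186 = 5.621.
F = −kT ln Z = −1.39 × ln(5.621) = −1.39 × 1.727 = -2.4 ε.

-2.4 ε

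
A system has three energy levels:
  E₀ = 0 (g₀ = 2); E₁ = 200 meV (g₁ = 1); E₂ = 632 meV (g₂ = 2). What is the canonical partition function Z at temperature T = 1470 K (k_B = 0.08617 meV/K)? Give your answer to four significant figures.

Z = 2.220

k_BT = 0.08617 × 1470 K = 126.670 meV.
Eᵢ/kT = 0, 1.57891, 4.98934.
Z = Σ gᵢe^(−Eᵢ/kT) = 2·e^(−0) + 1·e^(−1.57891) + 2·e^(−4.98934) = 2.00000 + 0.206200 + 0.0136203 = 2.21982.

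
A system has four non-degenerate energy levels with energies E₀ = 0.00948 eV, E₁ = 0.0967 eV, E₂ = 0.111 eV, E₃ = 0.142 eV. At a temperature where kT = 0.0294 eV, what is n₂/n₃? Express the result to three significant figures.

2.87

n₂/n₃ = exp[−(E₂−E₃)/kT] = exp(−(-0.031 eV)/(0.0294 eV)) = exp(1.0544) = 2.87.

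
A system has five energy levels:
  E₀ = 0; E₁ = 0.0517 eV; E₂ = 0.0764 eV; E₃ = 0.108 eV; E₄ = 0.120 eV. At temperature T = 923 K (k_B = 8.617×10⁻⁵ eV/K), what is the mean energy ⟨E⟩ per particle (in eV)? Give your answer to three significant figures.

0.0464 eV

k_BT = 8.617×10⁻⁵ × 923 K = 0.079535 eV.
Eᵢ/kT = 0, 0.65003, 0.96058, 1.3579, 1.5088.
Z = Σ e^(−Eᵢ/kT) = e^(−0) + e^(−0.65003) + e^(−0.96058) + e^(−1.3579) + e^(−1.5088) = 1.0000 + 0.52203 + 0.38267 + 0.25720 + 0.22118 = 2.3831.
⟨E⟩ = Σ Eᵢ e^(−Eᵢ/kT) / Z = (0·1.0000 + 0.0517·0.52203 + 0.0764·0.38267 + 0.108·0.25720 + 0.120·0.22118) / 2.3831 = 0.0464 eV.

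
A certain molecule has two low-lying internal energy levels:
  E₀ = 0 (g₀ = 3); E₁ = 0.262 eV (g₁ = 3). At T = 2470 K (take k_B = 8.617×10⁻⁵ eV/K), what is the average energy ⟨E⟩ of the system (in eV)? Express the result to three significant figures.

k_BT = 8.617×10⁻⁵ × 2470 K = 0.21284 eV.
Eᵢ/kT = 0, 1.2310.
Z = Σ gᵢe^(−Eᵢ/kT) = 3·e^(−0) + 3·e^(−1.2310) = 3.0000 + 0.87600 = 3.8760.
⟨E⟩ = Σ Eᵢ gᵢe^(−Eᵢ/kT) / Z = (0·3.0000 + 0.262·0.87600) / 3.8760 = 0.0592 eV.

0.0592 eV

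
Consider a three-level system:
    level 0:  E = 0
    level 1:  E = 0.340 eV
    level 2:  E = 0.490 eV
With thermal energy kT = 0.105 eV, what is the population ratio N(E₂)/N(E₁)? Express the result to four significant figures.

n₂/n₁ = exp[−(E₂−E₁)/kT] = exp(−(0.150 eV)/(0.105 eV)) = exp(-1.42857) = 0.2397.

0.2397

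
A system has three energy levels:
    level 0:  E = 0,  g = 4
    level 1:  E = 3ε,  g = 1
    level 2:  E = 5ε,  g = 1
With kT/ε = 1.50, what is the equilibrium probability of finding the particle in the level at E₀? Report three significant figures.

0.959

Eᵢ/kT = 0, 2.0000, 3.3333.
Z = Σ gᵢe^(−Eᵢ/kT) = 4·e^(−0) + 1·e^(−2.0000) + 1·e^(−3.3333) = 4.0000 + 0.13534 + 0.035675 = 4.1710.
P₀ = g₀ e^(−E₀/kT) / Z = 4.0000/4.1710 = 0.959.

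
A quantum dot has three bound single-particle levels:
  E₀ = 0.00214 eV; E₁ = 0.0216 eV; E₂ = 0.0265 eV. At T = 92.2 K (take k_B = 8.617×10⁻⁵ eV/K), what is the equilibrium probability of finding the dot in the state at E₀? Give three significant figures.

0.883

k_BT = 8.617×10⁻⁵ × 92.2 K = 0.0079449 eV.
Eᵢ/kT = 0.26936, 2.7187, 3.3355.
Z = Σ e^(−Eᵢ/kT) = e^(−0.26936) + e^(−2.7187) + e^(−3.3355) = 0.76387 + 0.065960 + 0.035597 = 0.86543.
P₀ = e^(−E₀/kT) / Z = 0.76387/0.86543 = 0.883.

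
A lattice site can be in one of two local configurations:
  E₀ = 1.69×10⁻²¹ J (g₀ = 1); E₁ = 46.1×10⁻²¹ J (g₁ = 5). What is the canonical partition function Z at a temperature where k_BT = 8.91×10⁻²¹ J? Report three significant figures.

Eᵢ/kT = 0.18967, 5.1740.
Z = Σ gᵢe^(−Eᵢ/kT) = 1·e^(−0.18967) + 5·e^(−5.1740) = 0.82723 + 0.028309 = 0.85554.

Z = 0.856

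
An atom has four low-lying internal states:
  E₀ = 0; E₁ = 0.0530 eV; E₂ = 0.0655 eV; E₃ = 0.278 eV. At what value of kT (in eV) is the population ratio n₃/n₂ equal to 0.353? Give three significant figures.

n₃/n₂ = exp[−(E₃−E₂)/kT] = 0.353.
⇒ (E₃−E₂)/kT = ln(1/0.353) = ln(2.8329) = 1.0413.
kT = 0.2125 eV / 1.0413 = 0.204 eV.

0.204 eV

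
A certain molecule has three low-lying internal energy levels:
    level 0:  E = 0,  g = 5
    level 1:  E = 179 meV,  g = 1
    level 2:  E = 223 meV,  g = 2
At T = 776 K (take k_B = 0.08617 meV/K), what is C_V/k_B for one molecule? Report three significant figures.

0.243

k_BT = 0.08617 × 776 K = 66.868 meV.
Eᵢ/kT = 0, 2.6769, 3.3349.
Z = Σ gᵢe^(−Eᵢ/kT) = 5·e^(−0) + 1·e^(−2.6769) + 2·e^(−3.3349) = 5.0000 + 0.068776 + 0.071236 = 5.1400.
⟨E⟩ = 5.4857 meV, ⟨E²⟩ = 1117.9 meV².
C_V/k_B = (⟨E²⟩ − ⟨E⟩²)/(kT)² = (1117.9 − 30.093)/4471.3 = 0.243.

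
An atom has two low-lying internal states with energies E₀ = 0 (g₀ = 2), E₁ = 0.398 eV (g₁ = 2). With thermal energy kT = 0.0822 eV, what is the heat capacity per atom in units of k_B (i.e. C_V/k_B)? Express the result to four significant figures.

0.1821

Eᵢ/kT = 0, 4.84185.
Z = Σ gᵢe^(−Eᵢ/kT) = 2·e^(−0) + 2·e^(−4.84185) = 2.00000 + 0.0157849 = 2.01578.
⟨E⟩ = 0.00311661 eV, ⟨E²⟩ = 0.00124041 eV².
C_V/k_B = (⟨E²⟩ − ⟨E⟩²)/(kT)² = (0.00124041 − 0.00000971326)/0.00675684 = 0.1821.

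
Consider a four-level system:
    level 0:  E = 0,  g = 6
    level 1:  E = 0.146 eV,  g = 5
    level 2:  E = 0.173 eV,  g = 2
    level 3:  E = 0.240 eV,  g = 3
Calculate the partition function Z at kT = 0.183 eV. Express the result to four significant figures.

Z = 9.837

Eᵢ/kT = 0, 0.797814, 0.945355, 1.31148.
Z = Σ gᵢe^(−Eᵢ/kT) = 6·e^(−0) + 5·e^(−0.797814) + 2·e^(−0.945355) + 3·e^(−1.31148) = 6.00000 + 2.25156 + 0.777083 + 0.808263 = 9.83691.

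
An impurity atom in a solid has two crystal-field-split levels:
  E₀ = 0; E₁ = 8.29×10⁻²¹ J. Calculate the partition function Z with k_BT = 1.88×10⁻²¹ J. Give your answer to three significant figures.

Z = 1.01

Eᵢ/kT = 0, 4.4096.
Z = Σ e^(−Eᵢ/kT) = e^(−0) + e^(−4.4096) = 1.0000 + 0.012160 = 1.0122.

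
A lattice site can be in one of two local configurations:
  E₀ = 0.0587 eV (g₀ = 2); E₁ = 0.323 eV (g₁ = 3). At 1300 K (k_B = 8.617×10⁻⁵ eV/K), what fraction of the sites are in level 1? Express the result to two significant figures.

0.12

k_BT = 8.617×10⁻⁵ × 1300 K = 0.1120 eV.
Eᵢ/kT = 0.5241, 2.884.
Z = Σ gᵢe^(−Eᵢ/kT) = 2·e^(−0.5241) + 3·e^(−2.884) = 1.184 + 0.1677 = 1.352.
P₁ = g₁ e^(−E₁/kT) / Z = 0.1677/1.352 = 0.12.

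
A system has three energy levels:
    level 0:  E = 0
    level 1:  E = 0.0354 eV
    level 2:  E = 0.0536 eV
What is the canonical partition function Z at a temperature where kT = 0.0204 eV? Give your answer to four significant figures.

Z = 1.249

Eᵢ/kT = 0, 1.73529, 2.62745.
Z = Σ e^(−Eᵢ/kT) = e^(−0) + e^(−1.73529) + e^(−2.62745) = 1.00000 + 0.176349 + 0.0722625 = 1.24861.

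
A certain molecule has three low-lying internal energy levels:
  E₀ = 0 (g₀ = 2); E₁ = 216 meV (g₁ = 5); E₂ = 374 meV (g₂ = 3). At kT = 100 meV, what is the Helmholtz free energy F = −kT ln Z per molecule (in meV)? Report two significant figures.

-97 meV

Eᵢ/kT = 0, 2.160, 3.740.
Z = Σ gᵢe^(−Eᵢ/kT) = 2·e^(−0) + 5·e^(−2.160) + 3·e^(−3.740) = 2.000 + 0.5766 + 0.07126 = 2.648.
F = −kT ln Z = −100 × ln(2.648) = −100 × 0.9738 = -97 meV.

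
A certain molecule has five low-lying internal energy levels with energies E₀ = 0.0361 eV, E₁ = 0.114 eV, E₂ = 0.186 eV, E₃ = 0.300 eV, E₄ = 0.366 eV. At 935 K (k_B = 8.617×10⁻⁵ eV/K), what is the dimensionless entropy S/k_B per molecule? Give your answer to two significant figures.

k_BT = 8.617×10⁻⁵ × 935 K = 0.08057 eV.
Eᵢ/kT = 0.4481, 1.415, 2.309, 3.723, 4.543.
Z = Σ e^(−Eᵢ/kT) = e^(−0.4481) + e^(−1.415) + e^(−2.309) + e^(−3.723) + e^(−4.543) = 0.6388 + 0.2429 + 0.09936 + 0.02416 + 0.01064 = 1.016.
⟨E⟩ = Σ EᵢPᵢ = 0.07911 eV.
S/k_B = ln Z + ⟨E⟩/kT = ln(1.016) + 0.07911/0.08057 = 0.01587 + 0.9819 = 1.0.

1.0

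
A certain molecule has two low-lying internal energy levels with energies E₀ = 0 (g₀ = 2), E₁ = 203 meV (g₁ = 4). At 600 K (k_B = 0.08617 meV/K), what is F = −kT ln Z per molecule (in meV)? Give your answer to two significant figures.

-38 meV

k_BT = 0.08617 × 600 K = 51.70 meV.
Eᵢ/kT = 0, 3.926.
Z = Σ gᵢe^(−Eᵢ/kT) = 2·e^(−0) + 4·e^(−3.926) = 2.000 + 0.07889 = 2.079.
F = −kT ln Z = −51.70 × ln(2.079) = −51.70 × 0.7319 = -38 meV.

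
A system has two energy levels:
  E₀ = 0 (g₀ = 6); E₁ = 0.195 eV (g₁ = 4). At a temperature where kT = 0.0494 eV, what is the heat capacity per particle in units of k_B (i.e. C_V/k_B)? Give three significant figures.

Eᵢ/kT = 0, 3.9474.
Z = Σ gᵢe^(−Eᵢ/kT) = 6·e^(−0) + 4·e^(−3.9474) = 6.0000 + 0.077219 = 6.0772.
⟨E⟩ = 0.0024777 eV, ⟨E²⟩ = 0.00048316 eV².
C_V/k_B = (⟨E²⟩ − ⟨E⟩²)/(kT)² = (0.00048316 − 0.0000061390)/0.0024404 = 0.195.

0.195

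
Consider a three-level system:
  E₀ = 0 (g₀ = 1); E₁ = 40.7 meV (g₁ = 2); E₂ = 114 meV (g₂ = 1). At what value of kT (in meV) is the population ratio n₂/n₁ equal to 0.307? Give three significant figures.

n₂/n₁ = (g₂/g₁) exp[−(E₂−E₁)/kT] = 0.307.
⇒ (E₂−E₁)/kT = ln((1/2)/0.307) = ln(1.6287) = 0.48778.
kT = 73.3 meV / 0.48778 = 150 meV.

150 meV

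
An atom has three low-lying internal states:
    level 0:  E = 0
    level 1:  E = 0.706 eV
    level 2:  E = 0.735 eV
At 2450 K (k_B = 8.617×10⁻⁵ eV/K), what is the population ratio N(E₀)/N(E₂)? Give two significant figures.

k_BT = 8.617×10⁻⁵ × 2450 K = 0.2111 eV.
n₀/n₂ = exp[−(E₀−E₂)/kT] = exp(−(-0.735 eV)/(0.2111 eV)) = exp(3.482) = 33.

33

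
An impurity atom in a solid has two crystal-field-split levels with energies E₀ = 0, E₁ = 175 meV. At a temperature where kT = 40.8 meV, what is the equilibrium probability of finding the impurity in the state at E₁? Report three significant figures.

Eᵢ/kT = 0, 4.2892.
Z = Σ e^(−Eᵢ/kT) = e^(−0) + e^(−4.2892) = 1.0000 + 0.013716 = 1.0137.
P₁ = e^(−E₁/kT) / Z = 0.013716/1.0137 = 0.0135.

0.0135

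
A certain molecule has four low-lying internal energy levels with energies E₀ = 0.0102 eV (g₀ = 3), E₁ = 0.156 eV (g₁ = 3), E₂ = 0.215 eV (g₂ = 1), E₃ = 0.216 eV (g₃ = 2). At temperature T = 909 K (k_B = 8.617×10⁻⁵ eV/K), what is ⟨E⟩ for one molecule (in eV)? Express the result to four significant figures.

0.04080 eV

k_BT = 8.617×10⁻⁵ × 909 K = 0.0783285 eV.
Eᵢ/kT = 0.130221, 1.99161, 2.74485, 2.75762.
Z = Σ gᵢe^(−Eᵢ/kT) = 3·e^(−0.130221) + 3·e^(−1.99161) + 1·e^(−2.74485) + 2·e^(−2.75762) = 2.63370 + 0.409427 + 0.0642579 + 0.126885 = 3.23427.
⟨E⟩ = Σ Eᵢ gᵢe^(−Eᵢ/kT) / Z = (0.0102·2.63370 + 0.156·0.409427 + 0.215·0.0642579 + 0.216·0.126885) / 3.23427 = 0.04080 eV.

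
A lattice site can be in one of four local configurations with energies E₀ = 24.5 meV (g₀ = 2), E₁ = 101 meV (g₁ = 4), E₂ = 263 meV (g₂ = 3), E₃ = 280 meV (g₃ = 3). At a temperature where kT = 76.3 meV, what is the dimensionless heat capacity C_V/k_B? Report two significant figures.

Eᵢ/kT = 0.3211, 1.324, 3.447, 3.670.
Z = Σ gᵢe^(−Eᵢ/kT) = 2·e^(−0.3211) + 4·e^(−1.324) + 3·e^(−3.447) + 3·e^(−3.670) = 1.451 + 1.064 + 0.09552 + 0.07643 = 2.687.
⟨E⟩ = 70.54 meV, ⟨E²⟩ = 9052 meV².
C_V/k_B = (⟨E²⟩ − ⟨E⟩²)/(kT)² = (9052 − 4976)/5822 = 0.70.

0.70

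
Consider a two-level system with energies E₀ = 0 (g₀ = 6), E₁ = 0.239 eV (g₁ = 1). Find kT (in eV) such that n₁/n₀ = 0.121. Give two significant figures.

0.75 eV

n₁/n₀ = (g₁/g₀) exp[−(E₁−E₀)/kT] = 0.121.
⇒ (E₁−E₀)/kT = ln((1/6)/0.121) = ln(1.377) = 0.3199.
kT = 0.239 eV / 0.3199 = 0.75 eV.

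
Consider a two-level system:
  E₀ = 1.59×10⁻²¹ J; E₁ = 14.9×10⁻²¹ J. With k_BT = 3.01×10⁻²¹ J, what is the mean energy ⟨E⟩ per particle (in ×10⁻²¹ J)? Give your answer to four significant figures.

Eᵢ/kT = 0.528239, 4.95017.
Z = Σ e^(−Eᵢ/kT) = e^(−0.528239) + e^(−4.95017) = 0.589642 + 0.00708220 = 0.596724.
⟨E⟩ = Σ Eᵢ e^(−Eᵢ/kT) / Z = (1.59·0.589642 + 14.9·0.00708220) / 0.596724 = 1.748 ×10⁻²¹ J.

1.748 ×10⁻²¹ J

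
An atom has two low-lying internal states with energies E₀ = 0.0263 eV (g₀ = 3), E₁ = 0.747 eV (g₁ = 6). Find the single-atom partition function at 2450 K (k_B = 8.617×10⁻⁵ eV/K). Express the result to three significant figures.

k_BT = 8.617×10⁻⁵ × 2450 K = 0.21112 eV.
Eᵢ/kT = 0.12457, 3.5383.
Z = Σ gᵢe^(−Eᵢ/kT) = 3·e^(−0.12457) + 6·e^(−3.5383) = 2.6486 + 0.17438 = 2.8230.

Z = 2.82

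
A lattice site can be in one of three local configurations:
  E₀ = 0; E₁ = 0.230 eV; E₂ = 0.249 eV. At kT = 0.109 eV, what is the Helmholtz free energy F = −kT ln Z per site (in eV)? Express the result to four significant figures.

-0.02195 eV

Eᵢ/kT = 0, 2.11009, 2.28440.
Z = Σ e^(−Eᵢ/kT) = e^(−0) + e^(−2.11009) + e^(−2.28440) = 1.00000 + 0.121227 + 0.101835 = 1.22306.
F = −kT ln Z = −0.109 × ln(1.22306) = −0.109 × 0.201356 = -0.02195 eV.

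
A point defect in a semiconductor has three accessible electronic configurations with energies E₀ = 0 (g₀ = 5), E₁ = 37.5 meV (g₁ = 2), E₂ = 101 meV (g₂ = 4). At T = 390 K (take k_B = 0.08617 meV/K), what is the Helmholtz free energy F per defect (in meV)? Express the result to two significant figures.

k_BT = 0.08617 × 390 K = 33.61 meV.
Eᵢ/kT = 0, 1.116, 3.005.
Z = Σ gᵢe^(−Eᵢ/kT) = 5·e^(−0) + 2·e^(−1.116) + 4·e^(−3.005) = 5.000 + 0.6552 + 0.1982 = 5.853.
F = −kT ln Z = −33.61 × ln(5.853) = −33.61 × 1.767 = -59 meV.

-59 meV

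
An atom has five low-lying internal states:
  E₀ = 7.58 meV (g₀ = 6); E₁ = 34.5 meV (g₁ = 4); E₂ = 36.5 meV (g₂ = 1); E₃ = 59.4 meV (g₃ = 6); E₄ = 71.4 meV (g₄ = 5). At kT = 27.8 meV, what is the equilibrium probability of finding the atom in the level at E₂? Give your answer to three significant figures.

0.0380

Eᵢ/kT = 0.27266, 1.2410, 1.3129, 2.1367, 2.5683.
Z = Σ gᵢe^(−Eᵢ/kT) = 6·e^(−0.27266) + 4·e^(−1.2410) + 1·e^(−1.3129) + 6·e^(−2.1367) + 5·e^(−2.5683) = 4.5681 + 1.1564 + 0.26904 + 0.70826 + 0.38333 = 7.0851.
P₂ = g₂ e^(−E₂/kT) / Z = 0.26904/7.0851 = 0.0380.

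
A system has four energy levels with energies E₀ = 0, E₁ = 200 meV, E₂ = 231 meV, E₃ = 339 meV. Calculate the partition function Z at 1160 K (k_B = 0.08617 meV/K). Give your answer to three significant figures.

k_BT = 0.08617 × 1160 K = 99.957 meV.
Eᵢ/kT = 0, 2.0009, 2.3110, 3.3915.
Z = Σ e^(−Eᵢ/kT) = e^(−0) + e^(−2.0009) + e^(−2.3110) + e^(−3.3915) = 1.0000 + 0.13521 + 0.099162 + 0.033658 = 1.2680.

Z = 1.27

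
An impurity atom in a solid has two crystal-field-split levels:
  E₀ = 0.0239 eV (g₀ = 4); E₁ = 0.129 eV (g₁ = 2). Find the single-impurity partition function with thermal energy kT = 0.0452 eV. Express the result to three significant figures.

Eᵢ/kT = 0.52876, 2.8540.
Z = Σ gᵢe^(−Eᵢ/kT) = 4·e^(−0.52876) + 2·e^(−2.8540) = 2.3573 + 0.11523 = 2.4725.

Z = 2.47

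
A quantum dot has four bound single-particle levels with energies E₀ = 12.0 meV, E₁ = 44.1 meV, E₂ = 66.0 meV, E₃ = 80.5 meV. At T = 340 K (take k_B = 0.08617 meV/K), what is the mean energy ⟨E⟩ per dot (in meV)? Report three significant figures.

k_BT = 0.08617 × 340 K = 29.298 meV.
Eᵢ/kT = 0.40958, 1.5052, 2.2527, 2.7476.
Z = Σ e^(−Eᵢ/kT) = e^(−0.40958) + e^(−1.5052) + e^(−2.2527) + e^(−2.7476) = 0.66393 + 0.22197 + 0.10512 + 0.064081 = 1.0551.
⟨E⟩ = Σ Eᵢ e^(−Eᵢ/kT) / Z = (12.0·0.66393 + 44.1·0.22197 + 66.0·0.10512 + 80.5·0.064081) / 1.0551 = 28.3 meV.

28.3 meV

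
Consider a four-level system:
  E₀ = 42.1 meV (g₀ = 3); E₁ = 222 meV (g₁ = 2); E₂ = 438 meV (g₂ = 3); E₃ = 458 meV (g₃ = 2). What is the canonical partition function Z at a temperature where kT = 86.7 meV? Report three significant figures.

Eᵢ/kT = 0.48558, 2.5606, 5.0519, 5.2826.
Z = Σ gᵢe^(−Eᵢ/kT) = 3·e^(−0.48558) + 2·e^(−2.5606) + 3·e^(−5.0519) + 2·e^(−5.2826) = 1.8460 + 0.15452 + 0.019192 + 0.010158 = 2.0299.

Z = 2.03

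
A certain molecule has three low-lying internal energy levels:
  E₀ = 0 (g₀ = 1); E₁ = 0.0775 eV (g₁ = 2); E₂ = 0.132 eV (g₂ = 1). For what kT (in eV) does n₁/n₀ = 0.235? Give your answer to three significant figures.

0.0362 eV

n₁/n₀ = (g₁/g₀) exp[−(E₁−E₀)/kT] = 0.235.
⇒ (E₁−E₀)/kT = ln((2/1)/0.235) = ln(8.5106) = 2.1413.
kT = 0.0775 eV / 2.1413 = 0.0362 eV.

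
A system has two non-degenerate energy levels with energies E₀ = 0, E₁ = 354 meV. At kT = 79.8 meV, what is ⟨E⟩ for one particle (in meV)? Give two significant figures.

4.1 meV

Eᵢ/kT = 0, 4.436.
Z = Σ e^(−Eᵢ/kT) = e^(−0) + e^(−4.436) = 1.000 + 0.01184 = 1.012.
⟨E⟩ = Σ Eᵢ e^(−Eᵢ/kT) / Z = (0·1.000 + 354·0.01184) / 1.012 = 4.1 meV.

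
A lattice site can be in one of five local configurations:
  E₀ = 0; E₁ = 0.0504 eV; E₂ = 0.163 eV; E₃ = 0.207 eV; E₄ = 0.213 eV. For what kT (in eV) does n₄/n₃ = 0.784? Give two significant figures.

0.025 eV

n₄/n₃ = exp[−(E₄−E₃)/kT] = 0.784.
⇒ (E₄−E₃)/kT = ln(1/0.784) = ln(1.276) = 0.2437.
kT = 0.006 eV / 0.2437 = 0.025 eV.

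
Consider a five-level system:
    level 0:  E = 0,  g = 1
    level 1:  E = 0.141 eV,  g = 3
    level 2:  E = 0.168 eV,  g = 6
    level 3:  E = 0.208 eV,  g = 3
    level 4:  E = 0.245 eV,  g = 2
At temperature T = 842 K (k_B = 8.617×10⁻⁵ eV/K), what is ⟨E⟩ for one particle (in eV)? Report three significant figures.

0.0939 eV

k_BT = 8.617×10⁻⁵ × 842 K = 0.072555 eV.
Eᵢ/kT = 0, 1.9434, 2.3155, 2.8668, 3.3767.
Z = Σ gᵢe^(−Eᵢ/kT) = 1·e^(−0) + 3·e^(−1.9434) + 6·e^(−2.3155) + 3·e^(−2.8668) + 2·e^(−3.3767) = 1.0000 + 0.42965 + 0.59230 + 0.17064 + 0.068320 = 2.2609.
⟨E⟩ = Σ Eᵢ gᵢe^(−Eᵢ/kT) / Z = (0·1.0000 + 0.141·0.42965 + 0.168·0.59230 + 0.208·0.17064 + 0.245·0.068320) / 2.2609 = 0.0939 eV.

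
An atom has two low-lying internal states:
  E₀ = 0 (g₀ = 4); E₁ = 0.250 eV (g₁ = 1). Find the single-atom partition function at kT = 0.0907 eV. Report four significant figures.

Z = 4.064

Eᵢ/kT = 0, 2.75634.
Z = Σ gᵢe^(−Eᵢ/kT) = 4·e^(−0) + 1·e^(−2.75634) = 4.00000 + 0.0635238 = 4.06352.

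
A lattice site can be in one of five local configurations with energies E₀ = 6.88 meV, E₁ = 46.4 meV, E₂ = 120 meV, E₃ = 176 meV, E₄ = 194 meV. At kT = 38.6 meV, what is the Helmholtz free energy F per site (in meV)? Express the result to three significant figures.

-7.01 meV

Eᵢ/kT = 0.17824, 1.2021, 3.1088, 4.5596, 5.0259.
Z = Σ e^(−Eᵢ/kT) = e^(−0.17824) + e^(−1.2021) + e^(−3.1088) + e^(−4.5596) + e^(−5.0259) = 0.83674 + 0.30056 + 0.044655 + 0.010466 + 0.0065657 = 1.1990.
F = −kT ln Z = −38.6 × ln(1.1990) = −38.6 × 0.18149 = -7.01 meV.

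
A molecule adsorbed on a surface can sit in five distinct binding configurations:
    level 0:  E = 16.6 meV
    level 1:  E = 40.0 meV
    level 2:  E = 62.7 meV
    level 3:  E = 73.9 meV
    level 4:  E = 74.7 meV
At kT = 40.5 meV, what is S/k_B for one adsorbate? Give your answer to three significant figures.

1.44

Eᵢ/kT = 0.40988, 0.98765, 1.5481, 1.8247, 1.8444.
Z = Σ e^(−Eᵢ/kT) = e^(−0.40988) + e^(−0.98765) + e^(−1.5481) + e^(−1.8247) + e^(−1.8444) = 0.66373 + 0.37245 + 0.21265 + 0.16127 + 0.15812 = 1.5682.
⟨E⟩ = Σ EᵢPᵢ = 40.160 meV.
S/k_B = ln Z + ⟨E⟩/kT = ln(1.5682) + 40.160/40.5 = 0.44993 + 0.99160 = 1.44.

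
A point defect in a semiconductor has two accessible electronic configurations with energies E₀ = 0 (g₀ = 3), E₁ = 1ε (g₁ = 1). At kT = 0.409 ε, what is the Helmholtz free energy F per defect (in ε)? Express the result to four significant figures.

Eᵢ/kT = 0, 2.44499.
Z = Σ gᵢe^(−Eᵢ/kT) = 3·e^(−0) + 1·e^(−2.44499) = 3.00000 + 0.0867270 = 3.08673.
F = −kT ln Z = −0.409 × ln(3.08673) = −0.409 × 1.12711 = -0.4610 ε.

-0.4610 ε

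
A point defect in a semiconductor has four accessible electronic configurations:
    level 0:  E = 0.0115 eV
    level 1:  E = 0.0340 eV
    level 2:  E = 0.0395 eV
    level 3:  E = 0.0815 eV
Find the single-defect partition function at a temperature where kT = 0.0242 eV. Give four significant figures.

Z = 1.097

Eᵢ/kT = 0.475207, 1.40496, 1.63223, 3.36777.
Z = Σ e^(−Eᵢ/kT) = e^(−0.475207) + e^(−1.40496) + e^(−1.63223) + e^(−3.36777) = 0.621756 + 0.245377 + 0.195493 + 0.0344664 = 1.09709.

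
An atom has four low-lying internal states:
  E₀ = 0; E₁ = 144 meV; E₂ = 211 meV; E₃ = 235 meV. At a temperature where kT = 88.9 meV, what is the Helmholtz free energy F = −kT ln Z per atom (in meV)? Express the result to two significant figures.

Eᵢ/kT = 0, 1.620, 2.373, 2.643.
Z = Σ e^(−Eᵢ/kT) = e^(−0) + e^(−1.620) + e^(−2.373) + e^(−2.643) = 1.000 + 0.1979 + 0.09320 + 0.07115 = 1.362.
F = −kT ln Z = −88.9 × ln(1.362) = −88.9 × 0.3090 = -27 meV.

-27 meV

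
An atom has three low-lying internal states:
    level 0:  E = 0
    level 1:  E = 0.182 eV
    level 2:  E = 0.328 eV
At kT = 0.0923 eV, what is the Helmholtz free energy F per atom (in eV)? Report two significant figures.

Eᵢ/kT = 0, 1.972, 3.554.
Z = Σ e^(−Eᵢ/kT) = e^(−0) + e^(−1.972) + e^(−3.554) = 1.000 + 0.1392 + 0.02861 = 1.168.
F = −kT ln Z = −0.0923 × ln(1.168) = −0.0923 × 0.1553 = -0.014 eV.

-0.014 eV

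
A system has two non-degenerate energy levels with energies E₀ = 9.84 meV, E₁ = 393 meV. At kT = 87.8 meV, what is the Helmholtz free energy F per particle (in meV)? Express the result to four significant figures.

Eᵢ/kT = 0.112073, 4.47608.
Z = Σ e^(−Eᵢ/kT) = e^(−0.112073) + e^(−4.47608) = 0.893979 + 0.0113779 = 0.905357.
F = −kT ln Z = −87.8 × ln(0.905357) = −87.8 × -0.0994259 = 8.730 meV.

8.730 meV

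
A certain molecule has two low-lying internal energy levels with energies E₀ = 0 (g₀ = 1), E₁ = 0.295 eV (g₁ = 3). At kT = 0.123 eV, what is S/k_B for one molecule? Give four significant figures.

Eᵢ/kT = 0, 2.39837.
Z = Σ gᵢe^(−Eᵢ/kT) = 1·e^(−0) + 3·e^(−2.39837) = 1.00000 + 0.272598 = 1.27260.
⟨E⟩ = Σ EᵢPᵢ = 0.0631906 eV.
S/k_B = ln Z + ⟨E⟩/kT = ln(1.27260) + 0.0631906/0.123 = 0.241062 + 0.513745 = 0.7548.

0.7548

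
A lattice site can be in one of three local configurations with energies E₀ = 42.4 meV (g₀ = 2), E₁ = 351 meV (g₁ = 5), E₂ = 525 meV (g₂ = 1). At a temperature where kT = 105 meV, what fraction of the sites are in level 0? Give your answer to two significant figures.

Eᵢ/kT = 0.4038, 3.343, 5.000.
Z = Σ gᵢe^(−Eᵢ/kT) = 2·e^(−0.4038) + 5·e^(−3.343) + 1·e^(−5.000) = 1.336 + 0.1767 + 0.006738 = 1.519.
P₀ = g₀ e^(−E₀/kT) / Z = 1.336/1.519 = 0.88.

0.88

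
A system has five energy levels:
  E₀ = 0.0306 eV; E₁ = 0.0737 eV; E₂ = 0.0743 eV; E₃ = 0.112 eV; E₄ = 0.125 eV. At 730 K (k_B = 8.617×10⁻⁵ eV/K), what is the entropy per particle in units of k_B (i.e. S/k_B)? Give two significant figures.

k_BT = 8.617×10⁻⁵ × 730 K = 0.06290 eV.
Eᵢ/kT = 0.4865, 1.172, 1.181, 1.781, 1.987.
Z = Σ e^(−Eᵢ/kT) = e^(−0.4865) + e^(−1.172) + e^(−1.181) + e^(−1.781) + e^(−1.987) = 0.6148 + 0.3097 + 0.3070 + 0.1685 + 0.1371 = 1.537.
⟨E⟩ = Σ EᵢPᵢ = 0.06536 eV.
S/k_B = ln Z + ⟨E⟩/kT = ln(1.537) + 0.06536/0.06290 = 0.4298 + 1.039 = 1.5.

1.5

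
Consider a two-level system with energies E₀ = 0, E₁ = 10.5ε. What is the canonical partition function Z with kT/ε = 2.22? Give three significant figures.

Z = 1.01

Eᵢ/kT = 0, 4.7297.
Z = Σ e^(−Eᵢ/kT) = e^(−0) + e^(−4.7297) = 1.0000 + 0.0088291 = 1.0088.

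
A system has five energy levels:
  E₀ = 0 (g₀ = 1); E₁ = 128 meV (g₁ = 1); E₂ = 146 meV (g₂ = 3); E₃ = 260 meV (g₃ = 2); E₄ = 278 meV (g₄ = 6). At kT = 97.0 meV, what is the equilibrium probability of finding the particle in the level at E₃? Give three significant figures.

Eᵢ/kT = 0, 1.3196, 1.5052, 2.6804, 2.8660.
Z = Σ gᵢe^(−Eᵢ/kT) = 1·e^(−0) + 1·e^(−1.3196) + 3·e^(−1.5052) + 2·e^(−2.6804) + 6·e^(−2.8660) = 1.0000 + 0.26724 + 0.66592 + 0.13707 + 0.34156 = 2.4118.
P₃ = g₃ e^(−E₃/kT) / Z = 0.13707/2.4118 = 0.0568.

0.0568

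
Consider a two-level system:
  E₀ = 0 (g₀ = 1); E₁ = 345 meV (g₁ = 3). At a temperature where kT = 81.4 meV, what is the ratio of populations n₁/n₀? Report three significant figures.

0.0433

n₁/n₀ = (g₁/g₀) exp[−(E₁−E₀)/kT] = (3/1) × exp(−(345 meV)/(81.4 meV)) = (3/1) × exp(-4.2383) = 0.0433.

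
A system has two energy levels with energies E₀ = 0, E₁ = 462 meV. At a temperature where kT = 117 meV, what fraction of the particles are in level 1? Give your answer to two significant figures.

Eᵢ/kT = 0, 3.949.
Z = Σ e^(−Eᵢ/kT) = e^(−0) + e^(−3.949) = 1.000 + 0.01927 = 1.019.
P₁ = e^(−E₁/kT) / Z = 0.01927/1.019 = 0.019.

0.019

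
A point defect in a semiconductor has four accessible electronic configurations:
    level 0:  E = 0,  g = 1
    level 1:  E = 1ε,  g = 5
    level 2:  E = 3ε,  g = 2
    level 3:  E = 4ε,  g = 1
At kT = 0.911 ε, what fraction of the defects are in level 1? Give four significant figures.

0.6055

Eᵢ/kT = 0, 1.09769, 3.29308, 4.39078.
Z = Σ gᵢe^(−Eᵢ/kT) = 1·e^(−0) + 5·e^(−1.09769) + 2·e^(−3.29308) + 1·e^(−4.39078) = 1.00000 + 1.66820 + 0.0742786 + 0.0123911 = 2.75487.
P₁ = g₁ e^(−E₁/kT) / Z = 1.66820/2.75487 = 0.6055.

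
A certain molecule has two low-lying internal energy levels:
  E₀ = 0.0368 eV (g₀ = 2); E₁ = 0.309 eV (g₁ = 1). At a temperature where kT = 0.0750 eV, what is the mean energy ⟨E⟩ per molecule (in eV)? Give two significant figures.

Eᵢ/kT = 0.4907, 4.120.
Z = Σ gᵢe^(−Eᵢ/kT) = 2·e^(−0.4907) + 1·e^(−4.120) = 1.224 + 0.01624 = 1.240.
⟨E⟩ = Σ Eᵢ gᵢe^(−Eᵢ/kT) / Z = (0.0368·1.224 + 0.309·0.01624) / 1.240 = 0.040 eV.

0.040 eV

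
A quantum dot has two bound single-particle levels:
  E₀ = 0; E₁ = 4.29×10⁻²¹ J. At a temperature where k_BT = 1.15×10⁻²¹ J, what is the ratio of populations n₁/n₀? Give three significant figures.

0.0240

n₁/n₀ = exp[−(E₁−E₀)/kT] = exp(−(4.29 ×10⁻²¹ J)/(1.15 ×10⁻²¹ J)) = exp(-3.7304) = 0.0240.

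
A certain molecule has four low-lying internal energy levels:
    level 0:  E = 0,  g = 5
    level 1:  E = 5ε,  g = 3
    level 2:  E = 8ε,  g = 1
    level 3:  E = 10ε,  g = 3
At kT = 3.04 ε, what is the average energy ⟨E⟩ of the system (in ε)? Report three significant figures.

Eᵢ/kT = 0, 1.6447, 2.6316, 3.2895.
Z = Σ gᵢe^(−Eᵢ/kT) = 5·e^(−0) + 3·e^(−1.6447) + 1·e^(−2.6316) + 3·e^(−3.2895) = 5.0000 + 0.57921 + 0.071963 + 0.11182 = 5.7630.
⟨E⟩ = Σ Eᵢ gᵢe^(−Eᵢ/kT) / Z = (0·5.0000 + 5·0.57921 + 8·0.071963 + 10·0.11182) / 5.7630 = 0.796 ε.

0.796 ε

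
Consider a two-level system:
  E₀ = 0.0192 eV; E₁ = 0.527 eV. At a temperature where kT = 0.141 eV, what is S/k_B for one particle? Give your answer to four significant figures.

0.1226

Eᵢ/kT = 0.136170, 3.73759.
Z = Σ e^(−Eᵢ/kT) = e^(−0.136170) + e^(−3.73759) = 0.872694 + 0.0238114 = 0.896505.
⟨E⟩ = Σ EᵢPᵢ = 0.0326873 eV.
S/k_B = ln Z + ⟨E⟩/kT = ln(0.896505) + 0.0326873/0.141 = -0.109251 + 0.231825 = 0.1226.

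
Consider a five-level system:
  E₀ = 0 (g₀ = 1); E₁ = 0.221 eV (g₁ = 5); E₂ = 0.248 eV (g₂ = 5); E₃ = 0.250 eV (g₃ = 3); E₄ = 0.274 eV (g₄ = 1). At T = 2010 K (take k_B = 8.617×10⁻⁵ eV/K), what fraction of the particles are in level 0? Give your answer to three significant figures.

0.222

k_BT = 8.617×10⁻⁵ × 2010 K = 0.17320 eV.
Eᵢ/kT = 0, 1.2760, 1.4319, 1.4434, 1.5820.
Z = Σ gᵢe^(−Eᵢ/kT) = 1·e^(−0) + 5·e^(−1.2760) + 5·e^(−1.4319) + 3·e^(−1.4434) + 1·e^(−1.5820) = 1.0000 + 1.3958 + 1.1943 + 0.70837 + 0.20556 = 4.5040.
P₀ = g₀ e^(−E₀/kT) / Z = 1.0000/4.5040 = 0.222.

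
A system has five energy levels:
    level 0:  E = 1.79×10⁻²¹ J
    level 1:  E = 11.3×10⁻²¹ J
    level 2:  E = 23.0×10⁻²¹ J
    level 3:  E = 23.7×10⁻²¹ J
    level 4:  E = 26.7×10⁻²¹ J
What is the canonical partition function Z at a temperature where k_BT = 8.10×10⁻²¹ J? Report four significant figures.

Eᵢ/kT = 0.220988, 1.39506, 2.83951, 2.92593, 3.29630.
Z = Σ e^(−Eᵢ/kT) = e^(−0.220988) + e^(−1.39506) + e^(−2.83951) + e^(−2.92593) + e^(−3.29630) = 0.801726 + 0.247818 + 0.0584543 + 0.0536148 + 0.0370199 = 1.19863.

Z = 1.199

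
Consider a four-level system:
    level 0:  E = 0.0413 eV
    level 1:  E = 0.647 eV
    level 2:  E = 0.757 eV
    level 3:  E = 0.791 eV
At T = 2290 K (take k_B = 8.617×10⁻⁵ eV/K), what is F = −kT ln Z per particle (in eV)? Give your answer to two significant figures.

0.023 eV

k_BT = 8.617×10⁻⁵ × 2290 K = 0.1973 eV.
Eᵢ/kT = 0.2093, 3.279, 3.837, 4.009.
Z = Σ e^(−Eᵢ/kT) = e^(−0.2093) + e^(−3.279) + e^(−3.837) + e^(−4.009) = 0.8112 + 0.03767 + 0.02156 + 0.01815 = 0.8886.
F = −kT ln Z = −0.1973 × ln(0.8886) = −0.1973 × -0.1181 = 0.023 eV.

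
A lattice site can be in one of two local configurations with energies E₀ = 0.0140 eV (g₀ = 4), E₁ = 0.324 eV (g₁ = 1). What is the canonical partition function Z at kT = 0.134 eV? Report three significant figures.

Eᵢ/kT = 0.10448, 2.4179.
Z = Σ gᵢe^(−Eᵢ/kT) = 4·e^(−0.10448) + 1·e^(−2.4179) = 3.6032 + 0.089109 = 3.6923.

Z = 3.69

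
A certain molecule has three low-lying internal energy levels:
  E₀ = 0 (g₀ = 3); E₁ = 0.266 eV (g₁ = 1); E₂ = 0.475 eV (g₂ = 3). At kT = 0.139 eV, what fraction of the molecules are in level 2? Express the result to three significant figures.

Eᵢ/kT = 0, 1.9137, 3.4173.
Z = Σ gᵢe^(−Eᵢ/kT) = 3·e^(−0) + 1·e^(−1.9137) + 3·e^(−3.4173) = 3.0000 + 0.14753 + 0.098403 = 3.2459.
P₂ = g₂ e^(−E₂/kT) / Z = 0.098403/3.2459 = 0.0303.

0.0303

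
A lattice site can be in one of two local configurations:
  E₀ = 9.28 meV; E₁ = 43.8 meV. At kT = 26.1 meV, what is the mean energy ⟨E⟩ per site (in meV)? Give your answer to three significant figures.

16.5 meV

Eᵢ/kT = 0.35556, 1.6782.
Z = Σ e^(−Eᵢ/kT) = e^(−0.35556) + e^(−1.6782) = 0.70078 + 0.18671 = 0.88749.
⟨E⟩ = Σ Eᵢ e^(−Eᵢ/kT) / Z = (9.28·0.70078 + 43.8·0.18671) / 0.88749 = 16.5 meV.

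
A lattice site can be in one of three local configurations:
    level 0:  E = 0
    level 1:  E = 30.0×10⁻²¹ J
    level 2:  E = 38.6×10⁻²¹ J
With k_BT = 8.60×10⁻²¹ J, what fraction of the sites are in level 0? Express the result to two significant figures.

Eᵢ/kT = 0, 3.488, 4.488.
Z = Σ e^(−Eᵢ/kT) = e^(−0) + e^(−3.488) + e^(−4.488) = 1.000 + 0.03056 + 0.01124 = 1.042.
P₀ = e^(−E₀/kT) / Z = 1.000/1.042 = 0.96.

0.96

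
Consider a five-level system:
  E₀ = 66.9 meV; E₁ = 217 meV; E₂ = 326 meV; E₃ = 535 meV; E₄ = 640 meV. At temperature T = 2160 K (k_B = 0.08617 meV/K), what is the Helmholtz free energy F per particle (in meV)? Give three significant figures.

-44.8 meV

k_BT = 0.08617 × 2160 K = 186.13 meV.
Eᵢ/kT = 0.35943, 1.1659, 1.7515, 2.8743, 3.4385.
Z = Σ e^(−Eᵢ/kT) = e^(−0.35943) + e^(−1.1659) + e^(−1.7515) + e^(−2.8743) + e^(−3.4385) = 0.69807 + 0.31164 + 0.17351 + 0.056456 + 0.032113 = 1.2718.
F = −kT ln Z = −186.13 × ln(1.2718) = −186.13 × 0.24043 = -44.8 meV.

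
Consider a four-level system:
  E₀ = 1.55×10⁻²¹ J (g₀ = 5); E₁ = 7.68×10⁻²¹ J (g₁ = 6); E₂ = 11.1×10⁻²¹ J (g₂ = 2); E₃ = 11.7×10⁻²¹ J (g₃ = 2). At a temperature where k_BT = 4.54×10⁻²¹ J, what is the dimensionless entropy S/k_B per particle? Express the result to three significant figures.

2.39

Eᵢ/kT = 0.34141, 1.6916, 2.4449, 2.5771.
Z = Σ gᵢe^(−Eᵢ/kT) = 5·e^(−0.34141) + 6·e^(−1.6916) + 2·e^(−2.4449) + 2·e^(−2.5771) = 3.5538 + 1.1053 + 0.17347 + 0.15199 = 4.9846.
⟨E⟩ = Σ EᵢPᵢ = 3.5511 ×10⁻²¹ J.
S/k_B = ln Z + ⟨E⟩/kT = ln(4.9846) + 3.5511/4.54 = 1.6064 + 0.78218 = 2.39.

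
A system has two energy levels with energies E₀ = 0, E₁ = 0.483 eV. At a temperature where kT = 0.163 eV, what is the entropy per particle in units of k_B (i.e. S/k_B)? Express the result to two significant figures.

Eᵢ/kT = 0, 2.963.
Z = Σ e^(−Eᵢ/kT) = e^(−0) + e^(−2.963) = 1.000 + 0.05166 = 1.052.
⟨E⟩ = Σ EᵢPᵢ = 0.02372 eV.
S/k_B = ln Z + ⟨E⟩/kT = ln(1.052) + 0.02372/0.163 = 0.05069 + 0.1455 = 0.20.

0.20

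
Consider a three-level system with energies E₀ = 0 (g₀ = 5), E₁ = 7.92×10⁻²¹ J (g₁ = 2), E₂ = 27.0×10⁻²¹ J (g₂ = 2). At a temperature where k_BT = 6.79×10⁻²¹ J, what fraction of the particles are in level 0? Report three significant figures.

Eᵢ/kT = 0, 1.1664, 3.9764.
Z = Σ gᵢe^(−Eᵢ/kT) = 5·e^(−0) + 2·e^(−1.1664) + 2·e^(−3.9764) = 5.0000 + 0.62297 + 0.037506 = 5.6605.
P₀ = g₀ e^(−E₀/kT) / Z = 5.0000/5.6605 = 0.883.

0.883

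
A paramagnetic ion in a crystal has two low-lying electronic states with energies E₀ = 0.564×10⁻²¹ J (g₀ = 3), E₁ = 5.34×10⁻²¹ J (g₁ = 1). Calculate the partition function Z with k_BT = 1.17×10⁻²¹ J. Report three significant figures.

Z = 1.86

Eᵢ/kT = 0.48205, 4.5641.
Z = Σ gᵢe^(−Eᵢ/kT) = 3·e^(−0.48205) + 1·e^(−4.5641) = 1.8525 + 0.010419 = 1.8629.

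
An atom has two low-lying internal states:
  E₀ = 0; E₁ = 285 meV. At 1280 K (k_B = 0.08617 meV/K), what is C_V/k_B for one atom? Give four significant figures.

k_BT = 0.08617 × 1280 K = 110.298 meV.
Eᵢ/kT = 0, 2.58391.
Z = Σ e^(−Eᵢ/kT) = e^(−0) + e^(−2.58391) = 1.00000 + 0.0754783 = 1.07548.
⟨E⟩ = 20.0016 meV, ⟨E²⟩ = 5700.45 meV².
C_V/k_B = (⟨E²⟩ − ⟨E⟩²)/(kT)² = (5700.45 − 400.064)/12165.6 = 0.4357.

0.4357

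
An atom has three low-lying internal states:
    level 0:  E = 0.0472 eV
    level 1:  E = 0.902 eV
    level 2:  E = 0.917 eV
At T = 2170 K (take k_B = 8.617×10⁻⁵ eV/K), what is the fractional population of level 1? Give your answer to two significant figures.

k_BT = 8.617×10⁻⁵ × 2170 K = 0.1870 eV.
Eᵢ/kT = 0.2524, 4.824, 4.904.
Z = Σ e^(−Eᵢ/kT) = e^(−0.2524) + e^(−4.824) + e^(−4.904) = 0.7769 + 0.008035 + 0.007417 = 0.7924.
P₁ = e^(−E₁/kT) / Z = 0.008035/0.7924 = 0.010.

0.010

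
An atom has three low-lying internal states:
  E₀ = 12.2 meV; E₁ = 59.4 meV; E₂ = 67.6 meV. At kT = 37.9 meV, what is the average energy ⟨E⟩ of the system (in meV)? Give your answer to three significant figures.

Eᵢ/kT = 0.32190, 1.5673, 1.7836.
Z = Σ e^(−Eᵢ/kT) = e^(−0.32190) + e^(−1.5673) + e^(−1.7836) = 0.72477 + 0.20861 + 0.16803 = 1.1014.
⟨E⟩ = Σ Eᵢ e^(−Eᵢ/kT) / Z = (12.2·0.72477 + 59.4·0.20861 + 67.6·0.16803) / 1.1014 = 29.6 meV.

29.6 meV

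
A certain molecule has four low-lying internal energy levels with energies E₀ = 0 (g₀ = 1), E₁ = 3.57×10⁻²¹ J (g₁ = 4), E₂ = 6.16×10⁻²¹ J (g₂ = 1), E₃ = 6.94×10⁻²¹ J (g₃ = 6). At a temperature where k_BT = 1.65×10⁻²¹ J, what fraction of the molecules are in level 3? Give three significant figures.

0.0569

Eᵢ/kT = 0, 2.1636, 3.7333, 4.2061.
Z = Σ gᵢe^(−Eᵢ/kT) = 1·e^(−0) + 4·e^(−2.1636) + 1·e^(−3.7333) + 6·e^(−4.2061) = 1.0000 + 0.45964 + 0.023914 + 0.089426 = 1.5730.
P₃ = g₃ e^(−E₃/kT) / Z = 0.089426/1.5730 = 0.0569.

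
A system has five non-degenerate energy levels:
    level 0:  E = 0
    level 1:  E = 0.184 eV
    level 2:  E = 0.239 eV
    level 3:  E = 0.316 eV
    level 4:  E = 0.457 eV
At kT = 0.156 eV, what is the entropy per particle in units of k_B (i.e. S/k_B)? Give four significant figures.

1.190

Eᵢ/kT = 0, 1.17949, 1.53205, 2.02564, 2.92949.
Z = Σ e^(−Eᵢ/kT) = e^(−0) + e^(−1.17949) + e^(−1.53205) + e^(−2.02564) + e^(−2.92949) = 1.00000 + 0.307435 + 0.216092 + 0.131909 + 0.0534243 = 1.70886.
⟨E⟩ = Σ EᵢPᵢ = 0.102005 eV.
S/k_B = ln Z + ⟨E⟩/kT = ln(1.70886) + 0.102005/0.156 = 0.535826 + 0.653878 = 1.190.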